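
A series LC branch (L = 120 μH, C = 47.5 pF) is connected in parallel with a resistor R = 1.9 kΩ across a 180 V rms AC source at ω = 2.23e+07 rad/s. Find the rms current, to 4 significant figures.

140.6 mA

X_L = ωL = 2676 Ω
X_C = 1/(ωC) = 944.1 Ω
Branch 1: Z₁ = R = 1900 Ω
Branch 2 (series LC): Z₂ = j(X_L − X_C) = j1732 Ω
Parallel: Z = Z₁Z₂/(Z₁+Z₂), |Z| = 1280 Ω, ∠Z = 47.65°
I = V/|Z| = 180/1280 = 140.6 mA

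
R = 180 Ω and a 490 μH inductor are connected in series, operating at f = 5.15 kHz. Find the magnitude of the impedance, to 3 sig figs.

181 Ω

ω = 2πf = 32360 rad/s
X_L = ωL = 15.9 Ω
Z = 180 + j15.9 Ω
|Z| = √(180² + 15.9²) = 181 Ω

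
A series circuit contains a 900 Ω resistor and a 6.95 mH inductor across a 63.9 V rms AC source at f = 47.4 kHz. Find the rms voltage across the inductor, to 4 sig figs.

ω = 2πf = 297800 rad/s
X_L = ωL = 2070 Ω
Z = 900.0 + j2070 Ω
|Z| = √(900.0² + 2070²) = 2257 Ω
I = V/|Z| = 28.31 mA
V_L = I·|Z_L| = 0.02831 × 2070 = 58.60 V

58.60 V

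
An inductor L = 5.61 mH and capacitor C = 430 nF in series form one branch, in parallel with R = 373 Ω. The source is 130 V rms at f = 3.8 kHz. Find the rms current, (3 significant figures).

3.57 A

ω = 2πf = 23880 rad/s
X_L = ωL = 134 Ω
X_C = 1/(ωC) = 97.4 Ω
Branch 1: Z₁ = R = 373 Ω
Branch 2 (series LC): Z₂ = j(X_L − X_C) = j36.5 Ω
Parallel: Z = Z₁Z₂/(Z₁+Z₂), |Z| = 36.4 Ω, ∠Z = 84.4°
I = V/|Z| = 130/36.4 = 3.57 A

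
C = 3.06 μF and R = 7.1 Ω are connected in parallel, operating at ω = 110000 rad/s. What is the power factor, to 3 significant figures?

X_C = 1/(ωC) = 2.97 Ω
Parallel: admittances add. Y = 1/R + jωC
Y = (0.141 + j0.337) S
|Y| = 0.365 S → |Z| = 1/|Y| = 2.74 Ω, ∠Z = −∠Y = -67.3°
cos φ = cos(-67.3°) = 0.386

0.386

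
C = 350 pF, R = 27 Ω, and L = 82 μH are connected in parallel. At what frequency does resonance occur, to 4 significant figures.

939.5 kHz

ω₀ = 1/√(LC) = 1/√(8.2e-05 × 3.5e-10) = 5.903e+06 rad/s
f₀ = ω₀/(2π) = 939.5 kHz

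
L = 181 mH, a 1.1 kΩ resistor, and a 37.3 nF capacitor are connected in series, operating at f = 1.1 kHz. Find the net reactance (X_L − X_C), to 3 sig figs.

ω = 2πf = 6912 rad/s
X_L = ωL = 1250 Ω
X_C = 1/(ωC) = 3880 Ω
X = 1250 − 3880 = -2630 Ω

-2630 Ω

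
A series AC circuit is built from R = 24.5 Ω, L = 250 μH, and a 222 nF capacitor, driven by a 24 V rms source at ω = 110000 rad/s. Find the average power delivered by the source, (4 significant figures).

18.07 W

X_L = ωL = 27.50 Ω
X_C = 1/(ωC) = 40.95 Ω
Net reactance X = X_L − X_C = -13.45 Ω
Z = 24.50 − j13.45 Ω
|Z| = √(24.50² + 13.45²) = 27.95 Ω
∠Z = arctan(-13.45/24.50) = -28.77°
I = V/|Z| = 858.7 mA
P = VI cos φ = 24 × 0.8587 × cos(-28.77°) = 18.07 W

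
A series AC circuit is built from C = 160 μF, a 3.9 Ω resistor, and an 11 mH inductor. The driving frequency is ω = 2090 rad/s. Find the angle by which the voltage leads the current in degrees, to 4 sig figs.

X_L = ωL = 22.99 Ω
X_C = 1/(ωC) = 2.990 Ω
Net reactance X = X_L − X_C = 20.00 Ω
Z = 3.900 + j20.00 Ω
|Z| = √(3.900² + 20.00²) = 20.38 Ω
∠Z = arctan(20.00/3.900) = 78.97°

78.97°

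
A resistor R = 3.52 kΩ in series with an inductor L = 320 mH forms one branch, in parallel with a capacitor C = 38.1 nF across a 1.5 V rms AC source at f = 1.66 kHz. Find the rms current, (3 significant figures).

444 μA

ω = 2πf = 10430 rad/s
X_L = ωL = 3340 Ω
X_C = 1/(ωC) = 2520 Ω
Branch 1 (R+jX_L): Z₁ = 3520 + j3340 Ω, |Z₁| = 4850 Ω
Branch 2 (−jX_C): Z₂ = −j2520 Ω
Parallel: Z = Z₁Z₂/(Z₁+Z₂), |Z| = 3380 Ω, ∠Z = -59.7°
I = V/|Z| = 1.5/3380 = 444 μA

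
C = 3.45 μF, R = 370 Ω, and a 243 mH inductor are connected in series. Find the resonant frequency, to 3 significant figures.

ω₀ = 1/√(LC) = 1/√(0.243 × 3.45e-06) = 1092 rad/s
f₀ = ω₀/(2π) = 174 Hz

174 Hz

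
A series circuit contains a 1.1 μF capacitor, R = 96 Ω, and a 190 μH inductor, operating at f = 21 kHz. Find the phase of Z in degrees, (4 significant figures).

ω = 2πf = 131900 rad/s
X_L = ωL = 25.07 Ω
X_C = 1/(ωC) = 6.890 Ω
Net reactance X = X_L − X_C = 18.18 Ω
Z = 96.00 + j18.18 Ω
|Z| = √(96.00² + 18.18²) = 97.71 Ω
∠Z = arctan(18.18/96.00) = 10.72°

10.72°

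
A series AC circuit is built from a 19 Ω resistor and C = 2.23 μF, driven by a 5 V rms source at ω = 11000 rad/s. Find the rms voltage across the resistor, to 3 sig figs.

X_C = 1/(ωC) = 40.8 Ω
Z = 19.0 − j40.8 Ω
|Z| = √(19.0² + 40.8²) = 45.0 Ω
I = V/|Z| = 111 mA
V_R = I·|Z_R| = 0.111 × 19.0 = 2.11 V

2.11 V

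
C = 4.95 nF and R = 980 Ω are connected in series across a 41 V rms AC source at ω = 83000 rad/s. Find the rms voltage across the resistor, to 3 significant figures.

15.3 V

X_C = 1/(ωC) = 2430 Ω
Z = 980 − j2430 Ω
|Z| = √(980² + 2430²) = 2620 Ω
I = V/|Z| = 15.6 mA
V_R = I·|Z_R| = 0.0156 × 980 = 15.3 V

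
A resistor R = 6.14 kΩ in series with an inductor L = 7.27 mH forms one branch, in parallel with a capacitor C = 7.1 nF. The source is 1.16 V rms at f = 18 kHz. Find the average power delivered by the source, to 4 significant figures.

215.3 μW

ω = 2πf = 113100 rad/s
X_L = ωL = 822.2 Ω
X_C = 1/(ωC) = 1245 Ω
Branch 1 (R+jX_L): Z₁ = 6140 + j822.2 Ω, |Z₁| = 6195 Ω
Branch 2 (−jX_C): Z₂ = −j1245 Ω
Parallel: Z = Z₁Z₂/(Z₁+Z₂), |Z| = 1253 Ω, ∠Z = -78.43°
I = V/|Z| = 925.4 μA
P = VI cos φ = 1.16 × 0.0009254 × cos(-78.43°) = 215.3 μW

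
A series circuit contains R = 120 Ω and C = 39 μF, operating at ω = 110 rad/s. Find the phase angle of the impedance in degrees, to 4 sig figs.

X_C = 1/(ωC) = 233.1 Ω
Z = 120.0 − j233.1 Ω
|Z| = √(120.0² + 233.1²) = 262.2 Ω
∠Z = arctan(-233.1/120.0) = -62.76°

-62.76°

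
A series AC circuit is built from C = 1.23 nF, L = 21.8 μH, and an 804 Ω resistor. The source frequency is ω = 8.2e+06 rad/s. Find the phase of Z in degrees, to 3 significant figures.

X_L = ωL = 179 Ω
X_C = 1/(ωC) = 99.1 Ω
Net reactance X = X_L − X_C = 79.6 Ω
Z = 804 + j79.6 Ω
|Z| = √(804² + 79.6²) = 808 Ω
∠Z = arctan(79.6/804) = 5.66°

5.66°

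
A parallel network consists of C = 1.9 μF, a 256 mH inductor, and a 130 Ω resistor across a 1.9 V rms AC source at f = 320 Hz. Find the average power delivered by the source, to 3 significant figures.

ω = 2πf = 2011 rad/s
X_L = ωL = 515 Ω
X_C = 1/(ωC) = 262 Ω
Parallel: admittances add. Y = 1/R + 1/(jωL) + jωC
Y = (0.00769 + j0.00188) S
|Y| = 0.00792 S → |Z| = 1/|Y| = 126 Ω, ∠Z = −∠Y = -13.7°
I = V/|Z| = 15.0 mA
P = VI cos φ = 1.9 × 0.0150 × cos(-13.7°) = 27.8 mW

27.8 mW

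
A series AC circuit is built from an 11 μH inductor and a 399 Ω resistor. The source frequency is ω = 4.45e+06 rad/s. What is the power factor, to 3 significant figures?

X_L = ωL = 48.9 Ω
Z = 399 + j48.9 Ω
|Z| = √(399² + 48.9²) = 402 Ω
∠Z = arctan(48.9/399) = 6.99°
cos φ = cos(6.99°) = 0.993

0.993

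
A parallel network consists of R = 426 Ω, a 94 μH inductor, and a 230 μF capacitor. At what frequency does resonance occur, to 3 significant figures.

ω₀ = 1/√(LC) = 1/√(9.4e-05 × 0.00023) = 6801 rad/s
f₀ = ω₀/(2π) = 1.08 kHz

1.08 kHz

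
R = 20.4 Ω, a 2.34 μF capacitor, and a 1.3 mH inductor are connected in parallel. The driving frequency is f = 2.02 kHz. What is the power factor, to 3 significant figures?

0.846

ω = 2πf = 12690 rad/s
X_L = ωL = 16.5 Ω
X_C = 1/(ωC) = 33.7 Ω
Parallel: admittances add. Y = 1/R + 1/(jωL) + jωC
Y = (0.0490 − j0.0309) S
|Y| = 0.0580 S → |Z| = 1/|Y| = 17.3 Ω, ∠Z = −∠Y = 32.2°
cos φ = cos(32.2°) = 0.846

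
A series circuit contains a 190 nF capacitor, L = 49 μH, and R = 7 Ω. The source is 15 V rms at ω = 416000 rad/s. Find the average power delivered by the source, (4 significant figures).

X_L = ωL = 20.38 Ω
X_C = 1/(ωC) = 12.65 Ω
Net reactance X = X_L − X_C = 7.732 Ω
Z = 7.000 + j7.732 Ω
|Z| = √(7.000² + 7.732²) = 10.43 Ω
∠Z = arctan(7.732/7.000) = 47.85°
I = V/|Z| = 1.438 A
P = VI cos φ = 15 × 1.438 × cos(47.85°) = 14.48 W

14.48 W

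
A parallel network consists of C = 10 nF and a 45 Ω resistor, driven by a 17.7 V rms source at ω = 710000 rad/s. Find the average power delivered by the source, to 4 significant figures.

X_C = 1/(ωC) = 140.8 Ω
Parallel: admittances add. Y = 1/R + jωC
Y = (0.02222 + j0.007100) S
|Y| = 0.02333 S → |Z| = 1/|Y| = 42.87 Ω, ∠Z = −∠Y = -17.72°
I = V/|Z| = 412.9 mA
P = VI cos φ = 17.7 × 0.4129 × cos(-17.72°) = 6.962 W

6.962 W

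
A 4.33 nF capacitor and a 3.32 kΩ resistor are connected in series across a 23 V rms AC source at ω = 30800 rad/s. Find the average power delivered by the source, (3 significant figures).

26.1 mW

X_C = 1/(ωC) = 7500 Ω
Z = 3320 − j7500 Ω
|Z| = √(3320² + 7500²) = 8200 Ω
∠Z = arctan(-7500/3320) = -66.1°
I = V/|Z| = 2.80 mA
P = VI cos φ = 23 × 0.00280 × cos(-66.1°) = 26.1 mW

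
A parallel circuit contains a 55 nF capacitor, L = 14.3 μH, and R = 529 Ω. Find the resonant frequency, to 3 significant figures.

ω₀ = 1/√(LC) = 1/√(1.43e-05 × 5.5e-08) = 1.128e+06 rad/s
f₀ = ω₀/(2π) = 179 kHz

179 kHz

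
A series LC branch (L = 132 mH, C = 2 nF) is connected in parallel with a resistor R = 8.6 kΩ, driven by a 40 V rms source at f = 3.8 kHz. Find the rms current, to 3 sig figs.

5.17 mA

ω = 2πf = 23880 rad/s
X_L = ωL = 3150 Ω
X_C = 1/(ωC) = 20900 Ω
Branch 1: Z₁ = R = 8600 Ω
Branch 2 (series LC): Z₂ = j(X_L − X_C) = −j17800 Ω
Parallel: Z = Z₁Z₂/(Z₁+Z₂), |Z| = 7740 Ω, ∠Z = -25.8°
I = V/|Z| = 40/7740 = 5.17 mA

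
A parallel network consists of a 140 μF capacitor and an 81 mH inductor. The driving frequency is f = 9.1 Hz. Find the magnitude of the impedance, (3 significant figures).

4.81 Ω

ω = 2πf = 57.18 rad/s
X_L = ωL = 4.63 Ω
X_C = 1/(ωC) = 125 Ω
Parallel: admittances add. Y = 1/(jωL) + jωC
Y = (0 − j0.208) S
|Y| = 0.208 S → |Z| = 1/|Y| = 4.81 Ω, ∠Z = −∠Y = 90.0°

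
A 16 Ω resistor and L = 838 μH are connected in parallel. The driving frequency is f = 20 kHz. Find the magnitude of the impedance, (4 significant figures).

ω = 2πf = 125700 rad/s
X_L = ωL = 105.3 Ω
Parallel: admittances add. Y = 1/R + 1/(jωL)
Y = (0.06250 − j0.009496) S
|Y| = 0.06322 S → |Z| = 1/|Y| = 15.82 Ω, ∠Z = −∠Y = 8.639°

15.82 Ω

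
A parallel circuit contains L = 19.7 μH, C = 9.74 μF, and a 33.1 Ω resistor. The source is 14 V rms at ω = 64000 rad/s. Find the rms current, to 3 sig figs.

X_L = ωL = 1.26 Ω
X_C = 1/(ωC) = 1.60 Ω
Parallel: admittances add. Y = 1/R + 1/(jωL) + jωC
Y = (0.0302 − j0.170) S
|Y| = 0.172 S → |Z| = 1/|Y| = 5.80 Ω, ∠Z = −∠Y = 79.9°
I = V/|Z| = 14/5.80 = 2.41 A

2.41 A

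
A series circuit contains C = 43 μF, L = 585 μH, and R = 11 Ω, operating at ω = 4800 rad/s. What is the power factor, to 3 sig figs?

X_L = ωL = 2.81 Ω
X_C = 1/(ωC) = 4.84 Ω
Net reactance X = X_L − X_C = -2.04 Ω
Z = 11.0 − j2.04 Ω
|Z| = √(11.0² + 2.04²) = 11.2 Ω
∠Z = arctan(-2.04/11.0) = -10.5°
cos φ = cos(-10.5°) = 0.983

0.983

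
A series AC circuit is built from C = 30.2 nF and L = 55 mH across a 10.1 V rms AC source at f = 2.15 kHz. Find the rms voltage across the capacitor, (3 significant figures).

ω = 2πf = 13510 rad/s
X_L = ωL = 743 Ω
X_C = 1/(ωC) = 2450 Ω
Net reactance X = X_L − X_C = -1710 Ω
Z = − j1710 Ω
|Z| = √(0² + 1710²) = 1710 Ω
I = V/|Z| = 5.91 mA
V_C = I·|Z_C| = 0.00591 × 2450 = 14.5 V

14.5 V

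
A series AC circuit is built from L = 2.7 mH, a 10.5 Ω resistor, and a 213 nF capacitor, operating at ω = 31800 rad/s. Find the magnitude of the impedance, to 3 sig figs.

62.7 Ω

X_L = ωL = 85.9 Ω
X_C = 1/(ωC) = 148 Ω
Net reactance X = X_L − X_C = -61.8 Ω
Z = 10.5 − j61.8 Ω
|Z| = √(10.5² + 61.8²) = 62.7 Ω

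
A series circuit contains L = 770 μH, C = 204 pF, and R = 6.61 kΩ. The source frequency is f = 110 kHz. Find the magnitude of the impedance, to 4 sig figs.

ω = 2πf = 691200 rad/s
X_L = ωL = 532.2 Ω
X_C = 1/(ωC) = 7092 Ω
Net reactance X = X_L − X_C = -6560 Ω
Z = 6610 − j6560 Ω
|Z| = √(6610² + 6560²) = 9313 Ω

9313 Ω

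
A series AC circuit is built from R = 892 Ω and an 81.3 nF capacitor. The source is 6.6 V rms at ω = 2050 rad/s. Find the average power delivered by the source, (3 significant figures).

1.06 mW

X_C = 1/(ωC) = 6000 Ω
Z = 892 − j6000 Ω
|Z| = √(892² + 6000²) = 6070 Ω
∠Z = arctan(-6000/892) = -81.5°
I = V/|Z| = 1.09 mA
P = VI cos φ = 6.6 × 0.00109 × cos(-81.5°) = 1.06 mW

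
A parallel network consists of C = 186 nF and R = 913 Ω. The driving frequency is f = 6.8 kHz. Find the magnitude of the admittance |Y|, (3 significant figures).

ω = 2πf = 42730 rad/s
X_C = 1/(ωC) = 126 Ω
Parallel: admittances add. Y = 1/R + jωC
Y = (0.00110 + j0.00795) S
|Y| = 0.00802 S → |Z| = 1/|Y| = 125 Ω, ∠Z = −∠Y = -82.2°

8.02 mS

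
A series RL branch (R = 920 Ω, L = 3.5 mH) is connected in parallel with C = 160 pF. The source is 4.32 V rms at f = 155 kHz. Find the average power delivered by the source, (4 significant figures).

ω = 2πf = 973900 rad/s
X_L = ωL = 3409 Ω
X_C = 1/(ωC) = 6418 Ω
Branch 1 (R+jX_L): Z₁ = 920.0 + j3409 Ω, |Z₁| = 3531 Ω
Branch 2 (−jX_C): Z₂ = −j6418 Ω
Parallel: Z = Z₁Z₂/(Z₁+Z₂), |Z| = 7201 Ω, ∠Z = 57.89°
I = V/|Z| = 599.9 μA
P = VI cos φ = 4.32 × 0.0005999 × cos(57.89°) = 1.377 mW

1.377 mW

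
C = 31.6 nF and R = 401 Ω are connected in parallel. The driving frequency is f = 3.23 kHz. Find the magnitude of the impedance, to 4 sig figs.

ω = 2πf = 20290 rad/s
X_C = 1/(ωC) = 1559 Ω
Parallel: admittances add. Y = 1/R + jωC
Y = (0.002494 + j0.0006413) S
|Y| = 0.002575 S → |Z| = 1/|Y| = 388.4 Ω, ∠Z = −∠Y = -14.42°

388.4 Ω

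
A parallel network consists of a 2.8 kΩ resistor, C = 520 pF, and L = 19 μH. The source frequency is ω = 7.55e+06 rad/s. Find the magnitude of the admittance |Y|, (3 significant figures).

3.07 mS

X_L = ωL = 143 Ω
X_C = 1/(ωC) = 255 Ω
Parallel: admittances add. Y = 1/R + 1/(jωL) + jωC
Y = (0.000357 − j0.00305) S
|Y| = 0.00307 S → |Z| = 1/|Y| = 326 Ω, ∠Z = −∠Y = 83.3°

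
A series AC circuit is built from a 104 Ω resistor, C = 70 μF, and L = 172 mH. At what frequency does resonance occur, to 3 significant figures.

45.9 Hz

ω₀ = 1/√(LC) = 1/√(0.172 × 7e-05) = 288.2 rad/s
f₀ = ω₀/(2π) = 45.9 Hz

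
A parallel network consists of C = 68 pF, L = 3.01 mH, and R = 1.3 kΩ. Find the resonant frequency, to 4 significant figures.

ω₀ = 1/√(LC) = 1/√(0.00301 × 6.8e-11) = 2.21e+06 rad/s
f₀ = ω₀/(2π) = 351.8 kHz

351.8 kHz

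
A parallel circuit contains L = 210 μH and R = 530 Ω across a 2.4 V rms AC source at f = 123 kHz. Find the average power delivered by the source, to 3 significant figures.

ω = 2πf = 772800 rad/s
X_L = ωL = 162 Ω
Parallel: admittances add. Y = 1/R + 1/(jωL)
Y = (0.00189 − j0.00616) S
|Y| = 0.00644 S → |Z| = 1/|Y| = 155 Ω, ∠Z = −∠Y = 73.0°
I = V/|Z| = 15.5 mA
P = VI cos φ = 2.4 × 0.0155 × cos(73.0°) = 10.9 mW

10.9 mW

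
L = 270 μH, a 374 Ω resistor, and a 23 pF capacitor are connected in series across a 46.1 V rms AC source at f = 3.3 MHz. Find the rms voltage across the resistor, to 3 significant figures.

4.90 V

ω = 2πf = 2.073e+07 rad/s
X_L = ωL = 5600 Ω
X_C = 1/(ωC) = 2100 Ω
Net reactance X = X_L − X_C = 3500 Ω
Z = 374 + j3500 Ω
|Z| = √(374² + 3500²) = 3520 Ω
I = V/|Z| = 13.1 mA
V_R = I·|Z_R| = 0.0131 × 374 = 4.90 V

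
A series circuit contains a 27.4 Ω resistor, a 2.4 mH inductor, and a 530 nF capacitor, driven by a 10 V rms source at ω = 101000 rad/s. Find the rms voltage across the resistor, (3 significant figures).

X_L = ωL = 242 Ω
X_C = 1/(ωC) = 18.7 Ω
Net reactance X = X_L − X_C = 224 Ω
Z = 27.4 + j224 Ω
|Z| = √(27.4² + 224²) = 225 Ω
I = V/|Z| = 44.4 mA
V_R = I·|Z_R| = 0.0444 × 27.4 = 1.22 V

1.22 V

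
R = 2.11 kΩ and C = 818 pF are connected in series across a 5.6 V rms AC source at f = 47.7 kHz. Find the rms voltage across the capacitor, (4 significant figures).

4.974 V

ω = 2πf = 299700 rad/s
X_C = 1/(ωC) = 4079 Ω
Z = 2110 − j4079 Ω
|Z| = √(2110² + 4079²) = 4592 Ω
I = V/|Z| = 1.219 mA
V_C = I·|Z_C| = 0.001219 × 4079 = 4.974 V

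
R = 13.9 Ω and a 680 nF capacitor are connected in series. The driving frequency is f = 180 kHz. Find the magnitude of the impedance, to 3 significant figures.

ω = 2πf = 1.131e+06 rad/s
X_C = 1/(ωC) = 1.30 Ω
Z = 13.9 − j1.30 Ω
|Z| = √(13.9² + 1.30²) = 14.0 Ω

14.0 Ω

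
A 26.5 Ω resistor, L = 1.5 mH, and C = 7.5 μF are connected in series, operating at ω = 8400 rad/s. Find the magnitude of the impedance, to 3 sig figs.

26.7 Ω

X_L = ωL = 12.6 Ω
X_C = 1/(ωC) = 15.9 Ω
Net reactance X = X_L − X_C = -3.27 Ω
Z = 26.5 − j3.27 Ω
|Z| = √(26.5² + 3.27²) = 26.7 Ω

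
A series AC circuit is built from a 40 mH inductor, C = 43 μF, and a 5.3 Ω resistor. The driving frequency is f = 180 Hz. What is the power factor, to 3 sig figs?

ω = 2πf = 1131 rad/s
X_L = ωL = 45.2 Ω
X_C = 1/(ωC) = 20.6 Ω
Net reactance X = X_L − X_C = 24.7 Ω
Z = 5.30 + j24.7 Ω
|Z| = √(5.30² + 24.7²) = 25.2 Ω
∠Z = arctan(24.7/5.30) = 77.9°
cos φ = cos(77.9°) = 0.210

0.210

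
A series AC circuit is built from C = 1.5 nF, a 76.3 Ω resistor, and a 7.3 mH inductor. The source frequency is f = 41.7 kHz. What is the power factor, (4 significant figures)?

0.1199

ω = 2πf = 262000 rad/s
X_L = ωL = 1913 Ω
X_C = 1/(ωC) = 2544 Ω
Net reactance X = X_L − X_C = -631.8 Ω
Z = 76.30 − j631.8 Ω
|Z| = √(76.30² + 631.8²) = 636.4 Ω
∠Z = arctan(-631.8/76.30) = -83.11°
cos φ = cos(-83.11°) = 0.1199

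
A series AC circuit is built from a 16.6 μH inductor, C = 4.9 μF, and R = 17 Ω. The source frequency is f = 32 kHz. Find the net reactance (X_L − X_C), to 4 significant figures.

2.323 Ω

ω = 2πf = 201100 rad/s
X_L = ωL = 3.338 Ω
X_C = 1/(ωC) = 1.015 Ω
X = 3.338 − 1.015 = 2.323 Ω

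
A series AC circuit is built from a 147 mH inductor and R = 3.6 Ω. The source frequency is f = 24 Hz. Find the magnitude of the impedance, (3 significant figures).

ω = 2πf = 150.8 rad/s
X_L = ωL = 22.2 Ω
Z = 3.60 + j22.2 Ω
|Z| = √(3.60² + 22.2²) = 22.5 Ω

22.5 Ω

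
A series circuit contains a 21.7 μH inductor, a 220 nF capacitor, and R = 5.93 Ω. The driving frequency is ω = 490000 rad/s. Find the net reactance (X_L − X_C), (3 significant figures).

X_L = ωL = 10.6 Ω
X_C = 1/(ωC) = 9.28 Ω
X = 10.6 − 9.28 = 1.36 Ω

1.36 Ω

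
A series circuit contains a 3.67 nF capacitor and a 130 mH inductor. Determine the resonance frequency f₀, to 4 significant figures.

ω₀ = 1/√(LC) = 1/√(0.13 × 3.67e-09) = 45780 rad/s
f₀ = ω₀/(2π) = 7.286 kHz

7.286 kHz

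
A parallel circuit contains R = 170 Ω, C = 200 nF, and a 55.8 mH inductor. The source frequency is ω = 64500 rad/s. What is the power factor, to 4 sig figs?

X_L = ωL = 3599 Ω
X_C = 1/(ωC) = 77.52 Ω
Parallel: admittances add. Y = 1/R + 1/(jωL) + jωC
Y = (0.005882 + j0.01262) S
|Y| = 0.01393 S → |Z| = 1/|Y| = 71.81 Ω, ∠Z = −∠Y = -65.01°
cos φ = cos(-65.01°) = 0.4224

0.4224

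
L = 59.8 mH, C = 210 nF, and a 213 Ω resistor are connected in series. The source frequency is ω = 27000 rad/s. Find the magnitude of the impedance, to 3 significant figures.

1450 Ω

X_L = ωL = 1610 Ω
X_C = 1/(ωC) = 176 Ω
Net reactance X = X_L − X_C = 1440 Ω
Z = 213 + j1440 Ω
|Z| = √(213² + 1440²) = 1450 Ω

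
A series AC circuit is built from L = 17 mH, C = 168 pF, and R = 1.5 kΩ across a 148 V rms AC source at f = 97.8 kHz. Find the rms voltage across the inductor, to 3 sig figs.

919 V

ω = 2πf = 614500 rad/s
X_L = ωL = 10400 Ω
X_C = 1/(ωC) = 9690 Ω
Net reactance X = X_L − X_C = 760 Ω
Z = 1500 + j760 Ω
|Z| = √(1500² + 760²) = 1680 Ω
I = V/|Z| = 88.0 mA
V_L = I·|Z_L| = 0.0880 × 10400 = 919 V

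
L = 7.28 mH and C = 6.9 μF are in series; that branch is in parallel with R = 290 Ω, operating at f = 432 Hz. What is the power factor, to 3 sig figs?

ω = 2πf = 2714 rad/s
X_L = ωL = 19.8 Ω
X_C = 1/(ωC) = 53.4 Ω
Branch 1: Z₁ = R = 290 Ω
Branch 2 (series LC): Z₂ = j(X_L − X_C) = −j33.6 Ω
Parallel: Z = Z₁Z₂/(Z₁+Z₂), |Z| = 33.4 Ω, ∠Z = -83.4°
cos φ = cos(-83.4°) = 0.115

0.115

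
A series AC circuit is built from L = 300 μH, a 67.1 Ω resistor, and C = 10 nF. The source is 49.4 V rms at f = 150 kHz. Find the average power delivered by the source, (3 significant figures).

4.59 W

ω = 2πf = 942500 rad/s
X_L = ωL = 283 Ω
X_C = 1/(ωC) = 106 Ω
Net reactance X = X_L − X_C = 177 Ω
Z = 67.1 + j177 Ω
|Z| = √(67.1² + 177²) = 189 Ω
∠Z = arctan(177/67.1) = 69.2°
I = V/|Z| = 261 mA
P = VI cos φ = 49.4 × 0.261 × cos(69.2°) = 4.59 W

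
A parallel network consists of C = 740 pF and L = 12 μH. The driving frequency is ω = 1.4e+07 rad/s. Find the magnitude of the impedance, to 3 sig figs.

227 Ω

X_L = ωL = 168 Ω
X_C = 1/(ωC) = 96.5 Ω
Parallel: admittances add. Y = 1/(jωL) + jωC
Y = (0 + j0.00441) S
|Y| = 0.00441 S → |Z| = 1/|Y| = 227 Ω, ∠Z = −∠Y = -90.0°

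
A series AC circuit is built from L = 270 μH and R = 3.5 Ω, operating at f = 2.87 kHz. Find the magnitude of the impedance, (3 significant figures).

6.00 Ω

ω = 2πf = 18030 rad/s
X_L = ωL = 4.87 Ω
Z = 3.50 + j4.87 Ω
|Z| = √(3.50² + 4.87²) = 6.00 Ω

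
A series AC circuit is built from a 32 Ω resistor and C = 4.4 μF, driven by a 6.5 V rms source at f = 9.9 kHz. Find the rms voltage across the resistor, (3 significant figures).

6.46 V

ω = 2πf = 62200 rad/s
X_C = 1/(ωC) = 3.65 Ω
Z = 32.0 − j3.65 Ω
|Z| = √(32.0² + 3.65²) = 32.2 Ω
I = V/|Z| = 202 mA
V_R = I·|Z_R| = 0.202 × 32.0 = 6.46 V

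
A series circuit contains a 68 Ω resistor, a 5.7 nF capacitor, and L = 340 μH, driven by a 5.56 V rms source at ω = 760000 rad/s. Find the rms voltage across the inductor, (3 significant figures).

X_L = ωL = 258 Ω
X_C = 1/(ωC) = 231 Ω
Net reactance X = X_L − X_C = 27.6 Ω
Z = 68.0 + j27.6 Ω
|Z| = √(68.0² + 27.6²) = 73.4 Ω
I = V/|Z| = 75.8 mA
V_L = I·|Z_L| = 0.0758 × 258 = 19.6 V

19.6 V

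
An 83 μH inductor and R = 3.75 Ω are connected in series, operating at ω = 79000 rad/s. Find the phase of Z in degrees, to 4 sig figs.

X_L = ωL = 6.557 Ω
Z = 3.750 + j6.557 Ω
|Z| = √(3.750² + 6.557²) = 7.554 Ω
∠Z = arctan(6.557/3.750) = 60.23°

60.23°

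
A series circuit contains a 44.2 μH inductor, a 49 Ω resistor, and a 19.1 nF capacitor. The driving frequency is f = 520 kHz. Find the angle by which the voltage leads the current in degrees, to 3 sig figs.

69.1°

ω = 2πf = 3.267e+06 rad/s
X_L = ωL = 144 Ω
X_C = 1/(ωC) = 16.0 Ω
Net reactance X = X_L − X_C = 128 Ω
Z = 49.0 + j128 Ω
|Z| = √(49.0² + 128²) = 137 Ω
∠Z = arctan(128/49.0) = 69.1°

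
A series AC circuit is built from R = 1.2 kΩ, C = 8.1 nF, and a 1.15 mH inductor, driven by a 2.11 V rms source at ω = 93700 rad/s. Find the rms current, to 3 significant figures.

1.24 mA

X_L = ωL = 108 Ω
X_C = 1/(ωC) = 1320 Ω
Net reactance X = X_L − X_C = -1210 Ω
Z = 1200 − j1210 Ω
|Z| = √(1200² + 1210²) = 1700 Ω
I = V/|Z| = 2.11/1700 = 1.24 mA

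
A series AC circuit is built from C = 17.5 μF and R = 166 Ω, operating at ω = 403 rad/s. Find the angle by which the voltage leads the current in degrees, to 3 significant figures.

X_C = 1/(ωC) = 142 Ω
Z = 166 − j142 Ω
|Z| = √(166² + 142²) = 218 Ω
∠Z = arctan(-142/166) = -40.5°

-40.5°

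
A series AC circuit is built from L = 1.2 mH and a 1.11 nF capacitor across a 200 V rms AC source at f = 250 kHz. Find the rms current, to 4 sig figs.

152.5 mA

ω = 2πf = 1.571e+06 rad/s
X_L = ωL = 1885 Ω
X_C = 1/(ωC) = 573.5 Ω
Net reactance X = X_L − X_C = 1311 Ω
Z = j1311 Ω
|Z| = √(0² + 1311²) = 1311 Ω
I = V/|Z| = 200/1311 = 152.5 mA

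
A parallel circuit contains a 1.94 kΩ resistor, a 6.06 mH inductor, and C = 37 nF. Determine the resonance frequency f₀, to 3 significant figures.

ω₀ = 1/√(LC) = 1/√(0.00606 × 3.7e-08) = 66780 rad/s
f₀ = ω₀/(2π) = 10.6 kHz

10.6 kHz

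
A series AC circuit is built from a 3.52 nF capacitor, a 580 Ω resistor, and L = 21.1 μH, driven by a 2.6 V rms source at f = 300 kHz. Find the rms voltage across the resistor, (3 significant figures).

2.55 V

ω = 2πf = 1.885e+06 rad/s
X_L = ωL = 39.8 Ω
X_C = 1/(ωC) = 151 Ω
Net reactance X = X_L − X_C = -111 Ω
Z = 580 − j111 Ω
|Z| = √(580² + 111²) = 591 Ω
I = V/|Z| = 4.40 mA
V_R = I·|Z_R| = 0.00440 × 580 = 2.55 V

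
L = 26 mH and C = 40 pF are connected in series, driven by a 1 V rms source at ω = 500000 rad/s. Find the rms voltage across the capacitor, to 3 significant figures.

X_L = ωL = 13000 Ω
X_C = 1/(ωC) = 50000 Ω
Net reactance X = X_L − X_C = -37000 Ω
Z = − j37000 Ω
|Z| = √(0² + 37000²) = 37000 Ω
I = V/|Z| = 27.0 μA
V_C = I·|Z_C| = 2.7e-05 × 50000 = 1.35 V

1.35 V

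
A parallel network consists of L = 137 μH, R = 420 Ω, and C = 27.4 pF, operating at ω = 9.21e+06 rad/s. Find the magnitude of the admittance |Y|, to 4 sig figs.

2.441 mS

X_L = ωL = 1262 Ω
X_C = 1/(ωC) = 3963 Ω
Parallel: admittances add. Y = 1/R + 1/(jωL) + jωC
Y = (0.002381 − j0.0005402) S
|Y| = 0.002441 S → |Z| = 1/|Y| = 409.6 Ω, ∠Z = −∠Y = 12.78°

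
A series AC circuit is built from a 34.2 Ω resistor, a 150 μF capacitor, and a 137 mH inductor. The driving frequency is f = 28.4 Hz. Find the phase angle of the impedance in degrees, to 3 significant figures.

-20.7°

ω = 2πf = 178.4 rad/s
X_L = ωL = 24.4 Ω
X_C = 1/(ωC) = 37.4 Ω
Net reactance X = X_L − X_C = -12.9 Ω
Z = 34.2 − j12.9 Ω
|Z| = √(34.2² + 12.9²) = 36.6 Ω
∠Z = arctan(-12.9/34.2) = -20.7°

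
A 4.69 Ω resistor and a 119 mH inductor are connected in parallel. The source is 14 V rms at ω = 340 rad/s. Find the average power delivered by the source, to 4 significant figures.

41.79 W

X_L = ωL = 40.46 Ω
Parallel: admittances add. Y = 1/R + 1/(jωL)
Y = (0.2132 − j0.02472) S
|Y| = 0.2146 S → |Z| = 1/|Y| = 4.659 Ω, ∠Z = −∠Y = 6.612°
I = V/|Z| = 3.005 A
P = VI cos φ = 14 × 3.005 × cos(6.612°) = 41.79 W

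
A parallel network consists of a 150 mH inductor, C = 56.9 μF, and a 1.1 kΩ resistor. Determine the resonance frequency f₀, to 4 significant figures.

ω₀ = 1/√(LC) = 1/√(0.15 × 5.69e-05) = 342.3 rad/s
f₀ = ω₀/(2π) = 54.48 Hz

54.48 Hz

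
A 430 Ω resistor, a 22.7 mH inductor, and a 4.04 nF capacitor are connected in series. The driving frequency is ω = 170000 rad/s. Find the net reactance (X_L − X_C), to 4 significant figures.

X_L = ωL = 3859 Ω
X_C = 1/(ωC) = 1456 Ω
X = 3859 − 1456 = 2403 Ω

2403 Ω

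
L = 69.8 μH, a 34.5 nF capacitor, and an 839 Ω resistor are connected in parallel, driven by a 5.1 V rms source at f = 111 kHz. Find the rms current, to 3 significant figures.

19.0 mA

ω = 2πf = 697400 rad/s
X_L = ωL = 48.7 Ω
X_C = 1/(ωC) = 41.6 Ω
Parallel: admittances add. Y = 1/R + 1/(jωL) + jωC
Y = (0.00119 + j0.00352) S
|Y| = 0.00372 S → |Z| = 1/|Y| = 269 Ω, ∠Z = −∠Y = -71.3°
I = V/|Z| = 5.1/269 = 19.0 mA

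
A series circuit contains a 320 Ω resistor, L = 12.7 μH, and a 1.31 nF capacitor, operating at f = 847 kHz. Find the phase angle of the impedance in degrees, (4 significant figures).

-13.33°

ω = 2πf = 5.322e+06 rad/s
X_L = ωL = 67.59 Ω
X_C = 1/(ωC) = 143.4 Ω
Net reactance X = X_L − X_C = -75.85 Ω
Z = 320.0 − j75.85 Ω
|Z| = √(320.0² + 75.85²) = 328.9 Ω
∠Z = arctan(-75.85/320.0) = -13.33°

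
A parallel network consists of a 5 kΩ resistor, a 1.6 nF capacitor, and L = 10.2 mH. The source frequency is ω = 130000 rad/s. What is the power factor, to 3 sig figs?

X_L = ωL = 1330 Ω
X_C = 1/(ωC) = 4810 Ω
Parallel: admittances add. Y = 1/R + 1/(jωL) + jωC
Y = (0.000200 − j0.000546) S
|Y| = 0.000582 S → |Z| = 1/|Y| = 1720 Ω, ∠Z = −∠Y = 69.9°
cos φ = cos(69.9°) = 0.344

0.344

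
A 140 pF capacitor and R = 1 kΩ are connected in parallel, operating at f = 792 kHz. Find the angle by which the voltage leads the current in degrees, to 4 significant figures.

ω = 2πf = 4.976e+06 rad/s
X_C = 1/(ωC) = 1435 Ω
Parallel: admittances add. Y = 1/R + jωC
Y = (0.001000 + j0.0006967) S
|Y| = 0.001219 S → |Z| = 1/|Y| = 820.5 Ω, ∠Z = −∠Y = -34.86°

-34.86°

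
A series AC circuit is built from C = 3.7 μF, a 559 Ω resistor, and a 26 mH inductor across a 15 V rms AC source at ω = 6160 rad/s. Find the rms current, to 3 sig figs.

X_L = ωL = 160 Ω
X_C = 1/(ωC) = 43.9 Ω
Net reactance X = X_L − X_C = 116 Ω
Z = 559 + j116 Ω
|Z| = √(559² + 116²) = 571 Ω
I = V/|Z| = 15/571 = 26.3 mA

26.3 mA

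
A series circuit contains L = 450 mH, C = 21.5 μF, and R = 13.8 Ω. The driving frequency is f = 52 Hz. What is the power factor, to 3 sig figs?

ω = 2πf = 326.7 rad/s
X_L = ωL = 147 Ω
X_C = 1/(ωC) = 142 Ω
Net reactance X = X_L − X_C = 4.67 Ω
Z = 13.8 + j4.67 Ω
|Z| = √(13.8² + 4.67²) = 14.6 Ω
∠Z = arctan(4.67/13.8) = 18.7°
cos φ = cos(18.7°) = 0.947

0.947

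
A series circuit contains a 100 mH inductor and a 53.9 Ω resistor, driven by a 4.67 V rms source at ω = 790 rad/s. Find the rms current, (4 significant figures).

48.83 mA

X_L = ωL = 79.00 Ω
Z = 53.90 + j79.00 Ω
|Z| = √(53.90² + 79.00²) = 95.64 Ω
I = V/|Z| = 4.67/95.64 = 48.83 mA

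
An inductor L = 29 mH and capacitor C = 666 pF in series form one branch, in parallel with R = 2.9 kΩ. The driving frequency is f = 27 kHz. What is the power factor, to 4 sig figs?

ω = 2πf = 169600 rad/s
X_L = ωL = 4920 Ω
X_C = 1/(ωC) = 8851 Ω
Branch 1: Z₁ = R = 2900 Ω
Branch 2 (series LC): Z₂ = j(X_L − X_C) = −j3931 Ω
Parallel: Z = Z₁Z₂/(Z₁+Z₂), |Z| = 2334 Ω, ∠Z = -36.42°
cos φ = cos(-36.42°) = 0.8047

0.8047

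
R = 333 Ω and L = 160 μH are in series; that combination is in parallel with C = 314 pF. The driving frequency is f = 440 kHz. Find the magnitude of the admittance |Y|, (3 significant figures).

ω = 2πf = 2.765e+06 rad/s
X_L = ωL = 442 Ω
X_C = 1/(ωC) = 1150 Ω
Branch 1 (R+jX_L): Z₁ = 333 + j442 Ω, |Z₁| = 554 Ω
Branch 2 (−jX_C): Z₂ = −j1150 Ω
Parallel: Z = Z₁Z₂/(Z₁+Z₂), |Z| = 814 Ω, ∠Z = 27.9°
|Y| = 1/|Z| = 1.23 mS

1.23 mS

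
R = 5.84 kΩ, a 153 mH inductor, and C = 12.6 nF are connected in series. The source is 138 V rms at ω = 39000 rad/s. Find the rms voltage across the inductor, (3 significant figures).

X_L = ωL = 5970 Ω
X_C = 1/(ωC) = 2040 Ω
Net reactance X = X_L − X_C = 3930 Ω
Z = 5840 + j3930 Ω
|Z| = √(5840² + 3930²) = 7040 Ω
I = V/|Z| = 19.6 mA
V_L = I·|Z_L| = 0.0196 × 5970 = 117 V

117 V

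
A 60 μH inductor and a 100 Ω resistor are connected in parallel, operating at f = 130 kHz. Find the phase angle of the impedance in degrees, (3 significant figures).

63.9°

ω = 2πf = 816800 rad/s
X_L = ωL = 49.0 Ω
Parallel: admittances add. Y = 1/R + 1/(jωL)
Y = (0.0100 − j0.0204) S
|Y| = 0.0227 S → |Z| = 1/|Y| = 44.0 Ω, ∠Z = −∠Y = 63.9°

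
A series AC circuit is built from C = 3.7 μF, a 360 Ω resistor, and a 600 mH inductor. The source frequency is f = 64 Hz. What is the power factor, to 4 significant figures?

0.6412

ω = 2πf = 402.1 rad/s
X_L = ωL = 241.3 Ω
X_C = 1/(ωC) = 672.1 Ω
Net reactance X = X_L − X_C = -430.8 Ω
Z = 360.0 − j430.8 Ω
|Z| = √(360.0² + 430.8²) = 561.4 Ω
∠Z = arctan(-430.8/360.0) = -50.12°
cos φ = cos(-50.12°) = 0.6412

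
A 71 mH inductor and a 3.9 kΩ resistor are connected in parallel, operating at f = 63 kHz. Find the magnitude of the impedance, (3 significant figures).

3860 Ω

ω = 2πf = 395800 rad/s
X_L = ωL = 28100 Ω
Parallel: admittances add. Y = 1/R + 1/(jωL)
Y = (0.000256 − j3.56e-05) S
|Y| = 0.000259 S → |Z| = 1/|Y| = 3860 Ω, ∠Z = −∠Y = 7.90°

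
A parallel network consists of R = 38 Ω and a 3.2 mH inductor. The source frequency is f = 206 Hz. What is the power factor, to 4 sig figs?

0.1084

ω = 2πf = 1294 rad/s
X_L = ωL = 4.142 Ω
Parallel: admittances add. Y = 1/R + 1/(jωL)
Y = (0.02632 − j0.2414) S
|Y| = 0.2429 S → |Z| = 1/|Y| = 4.117 Ω, ∠Z = −∠Y = 83.78°
cos φ = cos(83.78°) = 0.1084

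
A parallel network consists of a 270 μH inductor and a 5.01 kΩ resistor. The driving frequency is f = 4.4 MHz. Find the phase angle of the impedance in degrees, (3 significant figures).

ω = 2πf = 2.765e+07 rad/s
X_L = ωL = 7460 Ω
Parallel: admittances add. Y = 1/R + 1/(jωL)
Y = (0.000200 − j0.000134) S
|Y| = 0.000240 S → |Z| = 1/|Y| = 4160 Ω, ∠Z = −∠Y = 33.9°

33.9°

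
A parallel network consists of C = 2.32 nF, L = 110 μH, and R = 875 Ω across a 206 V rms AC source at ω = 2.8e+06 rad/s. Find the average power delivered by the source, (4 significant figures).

X_L = ωL = 308.0 Ω
X_C = 1/(ωC) = 153.9 Ω
Parallel: admittances add. Y = 1/R + 1/(jωL) + jωC
Y = (0.001143 + j0.003249) S
|Y| = 0.003444 S → |Z| = 1/|Y| = 290.3 Ω, ∠Z = −∠Y = -70.62°
I = V/|Z| = 709.5 mA
P = VI cos φ = 206 × 0.7095 × cos(-70.62°) = 48.50 W

48.50 W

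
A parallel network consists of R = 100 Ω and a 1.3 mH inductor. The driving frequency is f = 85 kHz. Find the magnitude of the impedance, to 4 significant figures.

98.98 Ω

ω = 2πf = 534100 rad/s
X_L = ωL = 694.3 Ω
Parallel: admittances add. Y = 1/R + 1/(jωL)
Y = (0.01000 − j0.001440) S
|Y| = 0.01010 S → |Z| = 1/|Y| = 98.98 Ω, ∠Z = −∠Y = 8.196°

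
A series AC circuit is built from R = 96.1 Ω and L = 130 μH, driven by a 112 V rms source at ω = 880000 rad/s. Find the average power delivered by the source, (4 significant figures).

X_L = ωL = 114.4 Ω
Z = 96.10 + j114.4 Ω
|Z| = √(96.10² + 114.4²) = 149.4 Ω
∠Z = arctan(114.4/96.10) = 49.97°
I = V/|Z| = 749.6 mA
P = VI cos φ = 112 × 0.7496 × cos(49.97°) = 54.00 W

54.00 W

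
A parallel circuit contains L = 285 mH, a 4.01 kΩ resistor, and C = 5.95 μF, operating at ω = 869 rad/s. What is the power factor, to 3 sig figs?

X_L = ωL = 248 Ω
X_C = 1/(ωC) = 193 Ω
Parallel: admittances add. Y = 1/R + 1/(jωL) + jωC
Y = (0.000249 + j0.00113) S
|Y| = 0.00116 S → |Z| = 1/|Y| = 862 Ω, ∠Z = −∠Y = -77.6°
cos φ = cos(-77.6°) = 0.215

0.215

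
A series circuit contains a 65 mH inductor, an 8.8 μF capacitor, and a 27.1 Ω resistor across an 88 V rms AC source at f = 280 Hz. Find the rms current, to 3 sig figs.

ω = 2πf = 1759 rad/s
X_L = ωL = 114 Ω
X_C = 1/(ωC) = 64.6 Ω
Net reactance X = X_L − X_C = 49.8 Ω
Z = 27.1 + j49.8 Ω
|Z| = √(27.1² + 49.8²) = 56.7 Ω
I = V/|Z| = 88/56.7 = 1.55 A

1.55 A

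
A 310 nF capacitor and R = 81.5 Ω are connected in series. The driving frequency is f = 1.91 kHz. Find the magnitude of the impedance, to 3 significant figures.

281 Ω

ω = 2πf = 12000 rad/s
X_C = 1/(ωC) = 269 Ω
Z = 81.5 − j269 Ω
|Z| = √(81.5² + 269²) = 281 Ω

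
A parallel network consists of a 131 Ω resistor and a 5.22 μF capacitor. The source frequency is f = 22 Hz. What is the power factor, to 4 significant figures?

ω = 2πf = 138.2 rad/s
X_C = 1/(ωC) = 1386 Ω
Parallel: admittances add. Y = 1/R + jωC
Y = (0.007634 + j0.0007216) S
|Y| = 0.007668 S → |Z| = 1/|Y| = 130.4 Ω, ∠Z = −∠Y = -5.400°
cos φ = cos(-5.400°) = 0.9956

0.9956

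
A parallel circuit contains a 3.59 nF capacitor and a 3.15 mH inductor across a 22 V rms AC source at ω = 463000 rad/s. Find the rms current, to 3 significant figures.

21.5 mA

X_L = ωL = 1460 Ω
X_C = 1/(ωC) = 602 Ω
Parallel: admittances add. Y = 1/(jωL) + jωC
Y = (0 + j0.000977) S
|Y| = 0.000977 S → |Z| = 1/|Y| = 1020 Ω, ∠Z = −∠Y = -90.0°
I = V/|Z| = 22/1020 = 21.5 mA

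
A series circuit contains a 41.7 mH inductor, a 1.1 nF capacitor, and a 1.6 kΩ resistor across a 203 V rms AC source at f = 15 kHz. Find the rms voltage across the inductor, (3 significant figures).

ω = 2πf = 94250 rad/s
X_L = ωL = 3930 Ω
X_C = 1/(ωC) = 9650 Ω
Net reactance X = X_L − X_C = -5720 Ω
Z = 1600 − j5720 Ω
|Z| = √(1600² + 5720²) = 5940 Ω
I = V/|Z| = 34.2 mA
V_L = I·|Z_L| = 0.0342 × 3930 = 134 V

134 V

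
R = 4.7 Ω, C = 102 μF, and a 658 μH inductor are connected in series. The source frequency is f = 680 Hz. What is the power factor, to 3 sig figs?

ω = 2πf = 4273 rad/s
X_L = ωL = 2.81 Ω
X_C = 1/(ωC) = 2.29 Ω
Net reactance X = X_L − X_C = 0.517 Ω
Z = 4.70 + j0.517 Ω
|Z| = √(4.70² + 0.517²) = 4.73 Ω
∠Z = arctan(0.517/4.70) = 6.27°
cos φ = cos(6.27°) = 0.994

0.994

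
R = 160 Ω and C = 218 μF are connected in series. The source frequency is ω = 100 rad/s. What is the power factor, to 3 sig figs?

X_C = 1/(ωC) = 45.9 Ω
Z = 160 − j45.9 Ω
|Z| = √(160² + 45.9²) = 166 Ω
∠Z = arctan(-45.9/160) = -16.0°
cos φ = cos(-16.0°) = 0.961

0.961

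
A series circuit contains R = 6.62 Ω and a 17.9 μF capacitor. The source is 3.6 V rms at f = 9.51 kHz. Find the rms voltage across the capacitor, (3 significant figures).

0.503 V

ω = 2πf = 59750 rad/s
X_C = 1/(ωC) = 0.935 Ω
Z = 6.62 − j0.935 Ω
|Z| = √(6.62² + 0.935²) = 6.69 Ω
I = V/|Z| = 538 mA
V_C = I·|Z_C| = 0.538 × 0.935 = 0.503 V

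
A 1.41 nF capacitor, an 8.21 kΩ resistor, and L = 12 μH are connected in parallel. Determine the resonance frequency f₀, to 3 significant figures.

ω₀ = 1/√(LC) = 1/√(1.2e-05 × 1.41e-09) = 7.688e+06 rad/s
f₀ = ω₀/(2π) = 1.22 MHz

1.22 MHz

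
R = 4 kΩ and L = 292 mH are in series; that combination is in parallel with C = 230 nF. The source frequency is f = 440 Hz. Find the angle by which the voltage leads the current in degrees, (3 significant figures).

-67.8°

ω = 2πf = 2765 rad/s
X_L = ωL = 807 Ω
X_C = 1/(ωC) = 1570 Ω
Branch 1 (R+jX_L): Z₁ = 4000 + j807 Ω, |Z₁| = 4080 Ω
Branch 2 (−jX_C): Z₂ = −j1570 Ω
Parallel: Z = Z₁Z₂/(Z₁+Z₂), |Z| = 1580 Ω, ∠Z = -67.8°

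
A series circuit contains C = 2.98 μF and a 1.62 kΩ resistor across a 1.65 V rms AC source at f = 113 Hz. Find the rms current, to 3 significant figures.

978 μA

ω = 2πf = 710.0 rad/s
X_C = 1/(ωC) = 473 Ω
Z = 1620 − j473 Ω
|Z| = √(1620² + 473²) = 1690 Ω
I = V/|Z| = 1.65/1690 = 978 μA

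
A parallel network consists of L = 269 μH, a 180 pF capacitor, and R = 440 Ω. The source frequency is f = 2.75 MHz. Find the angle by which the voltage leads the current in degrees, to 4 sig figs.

-51.87°

ω = 2πf = 1.728e+07 rad/s
X_L = ωL = 4648 Ω
X_C = 1/(ωC) = 321.5 Ω
Parallel: admittances add. Y = 1/R + 1/(jωL) + jωC
Y = (0.002273 + j0.002895) S
|Y| = 0.003681 S → |Z| = 1/|Y| = 271.7 Ω, ∠Z = −∠Y = -51.87°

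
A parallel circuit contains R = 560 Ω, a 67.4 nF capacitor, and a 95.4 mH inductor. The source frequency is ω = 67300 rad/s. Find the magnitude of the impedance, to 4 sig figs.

211.4 Ω

X_L = ωL = 6420 Ω
X_C = 1/(ωC) = 220.5 Ω
Parallel: admittances add. Y = 1/R + 1/(jωL) + jωC
Y = (0.001786 + j0.004380) S
|Y| = 0.004730 S → |Z| = 1/|Y| = 211.4 Ω, ∠Z = −∠Y = -67.82°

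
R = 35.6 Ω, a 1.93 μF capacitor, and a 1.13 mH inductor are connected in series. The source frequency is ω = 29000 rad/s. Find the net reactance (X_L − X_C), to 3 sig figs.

X_L = ωL = 32.8 Ω
X_C = 1/(ωC) = 17.9 Ω
X = 32.8 − 17.9 = 14.9 Ω

14.9 Ω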